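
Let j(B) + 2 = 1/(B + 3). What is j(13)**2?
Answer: 961/256 ≈ 3.7539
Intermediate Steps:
j(B) = -2 + 1/(3 + B) (j(B) = -2 + 1/(B + 3) = -2 + 1/(3 + B))
j(13)**2 = ((-5 - 2*13)/(3 + 13))**2 = ((-5 - 26)/16)**2 = ((1/16)*(-31))**2 = (-31/16)**2 = 961/256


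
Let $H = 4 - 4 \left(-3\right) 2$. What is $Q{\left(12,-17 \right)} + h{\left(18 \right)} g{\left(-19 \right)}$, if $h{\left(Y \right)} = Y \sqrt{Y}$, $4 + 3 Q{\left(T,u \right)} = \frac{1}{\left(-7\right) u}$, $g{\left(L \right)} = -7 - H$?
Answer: $- \frac{475}{357} - 1890 \sqrt{2} \approx -2674.2$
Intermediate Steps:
$H = 28$ ($H = 4 - \left(-12\right) 2 = 4 - -24 = 4 + 24 = 28$)
$g{\left(L \right)} = -35$ ($g{\left(L \right)} = -7 - 28 = -35$)
$Q{\left(T,u \right)} = - \frac{4}{3} - \frac{1}{21 u}$ ($Q{\left(T,u \right)} = - \frac{4}{3} + \frac{1}{3 \left(- 7 u\right)} = - \frac{4}{3} + \frac{\left(- \frac{1}{7}\right) \frac{1}{u}}{3} = - \frac{4}{3} - \frac{1}{21 u}$)
$h{\left(Y \right)} = Y^{\frac{3}{2}}$
$Q{\left(12,-17 \right)} + h{\left(18 \right)} g{\left(-19 \right)} = \frac{-1 - -476}{21 \left(-17\right)} + 18^{\frac{3}{2}} \left(-35\right) = \frac{1}{21} \left(- \frac{1}{17}\right) \left(-1 + 476\right) + 54 \sqrt{2} \left(-35\right) = \frac{1}{21} \left(- \frac{1}{17}\right) 475 - 1890 \sqrt{2} = - \frac{475}{357} - 1890 \sqrt{2}$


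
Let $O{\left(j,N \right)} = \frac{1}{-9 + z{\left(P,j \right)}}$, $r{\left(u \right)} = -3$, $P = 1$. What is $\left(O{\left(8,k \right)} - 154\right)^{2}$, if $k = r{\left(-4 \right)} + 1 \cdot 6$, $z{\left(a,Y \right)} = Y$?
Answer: $24025$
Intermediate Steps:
$k = 3$ ($k = -3 + 1 \cdot 6 = -3 + 6 = 3$)
$O{\left(j,N \right)} = \frac{1}{-9 + j}$
$\left(O{\left(8,k \right)} - 154\right)^{2} = \left(\frac{1}{-9 + 8} - 154\right)^{2} = \left(\frac{1}{-1} - 154\right)^{2} = \left(-1 - 154\right)^{2} = \left(-155\right)^{2} = 24025$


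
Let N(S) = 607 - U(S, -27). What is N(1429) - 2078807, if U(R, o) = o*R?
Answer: -2039617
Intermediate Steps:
U(R, o) = R*o
N(S) = 607 + 27*S (N(S) = 607 - S*(-27) = 607 - (-27)*S = 607 + 27*S)
N(1429) - 2078807 = (607 + 27*1429) - 2078807 = (607 + 38583) - 2078807 = 39190 - 2078807 = -2039617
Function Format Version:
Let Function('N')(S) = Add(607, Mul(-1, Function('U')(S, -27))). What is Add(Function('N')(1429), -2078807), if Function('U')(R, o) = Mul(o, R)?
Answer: -2039617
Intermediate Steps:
Function('U')(R, o) = Mul(R, o)
Function('N')(S) = Add(607, Mul(27, S)) (Function('N')(S) = Add(607, Mul(-1, Mul(S, -27))) = Add(607, Mul(-1, Mul(-27, S))) = Add(607, Mul(27, S)))
Add(Function('N')(1429), -2078807) = Add(Add(607, Mul(27, 1429)), -2078807) = Add(Add(607, 38583), -2078807) = Add(39190, -2078807) = -2039617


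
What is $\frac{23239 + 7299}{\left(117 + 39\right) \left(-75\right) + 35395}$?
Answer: $\frac{30538}{23695} \approx 1.2888$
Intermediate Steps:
$\frac{23239 + 7299}{\left(117 + 39\right) \left(-75\right) + 35395} = \frac{30538}{156 \left(-75\right) + 35395} = \frac{30538}{-11700 + 35395} = \frac{30538}{23695}$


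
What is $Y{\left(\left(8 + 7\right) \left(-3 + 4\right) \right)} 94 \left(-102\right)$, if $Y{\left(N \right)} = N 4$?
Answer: $-575280$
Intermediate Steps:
$Y{\left(N \right)} = 4 N$
$Y{\left(\left(8 + 7\right) \left(-3 + 4\right) \right)} 94 \left(-102\right) = 4 \left(8 + 7\right) \left(-3 + 4\right) 94 \left(-102\right) = 4 \cdot 15 \cdot 1 \cdot 94 \left(-102\right) = 4 \cdot 15 \cdot 94 \left(-102\right) = 60 \cdot 94 \left(-102\right) = 5640 \left(-102\right) = -575280$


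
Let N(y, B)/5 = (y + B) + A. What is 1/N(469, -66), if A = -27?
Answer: 1/1880 ≈ 0.00053191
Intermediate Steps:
N(y, B) = -135 + 5*B + 5*y (N(y, B) = 5*((y + B) - 27) = 5*((B + y) - 27) = 5*(-27 + B + y) = -135 + 5*B + 5*y)
1/N(469, -66) = 1/(-135 + 5*(-66) + 5*469) = 1/(-135 - 330 + 2345) = 1/1880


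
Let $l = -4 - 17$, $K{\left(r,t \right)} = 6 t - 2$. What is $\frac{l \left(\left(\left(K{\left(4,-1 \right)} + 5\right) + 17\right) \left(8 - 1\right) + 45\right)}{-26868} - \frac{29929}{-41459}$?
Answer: $\frac{309544583}{371306804} \approx 0.83366$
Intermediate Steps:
$K{\left(r,t \right)} = -2 + 6 t$
$l = -21$
$\frac{l \left(\left(\left(K{\left(4,-1 \right)} + 5\right) + 17\right) \left(8 - 1\right) + 45\right)}{-26868} - \frac{29929}{-41459} = \frac{\left(-21\right) \left(\left(\left(\left(-2 + 6 \left(-1\right)\right) + 5\right) + 17\right) \left(8 - 1\right) + 45\right)}{-26868} - \frac{29929}{-41459} = - 21 \left(\left(\left(\left(-2 - 6\right) + 5\right) + 17\right) 7 + 45\right) \left(- \frac{1}{26868}\right) - - \frac{29929}{41459} = - 21 \left(\left(\left(-8 + 5\right) + 17\right) 7 + 45\right) \left(- \frac{1}{26868}\right) + \frac{29929}{41459} = - 21 \left(\left(-3 + 17\right) 7 + 45\right) \left(- \frac{1}{26868}\right) + \frac{29929}{41459} = - 21 \left(14 \cdot 7 + 45\right) \left(- \frac{1}{26868}\right) + \frac{29929}{41459} = - 21 \left(98 + 45\right) \left(- \frac{1}{26868}\right) + \frac{29929}{41459} = \left(-21\right) 143 \left(- \frac{1}{26868}\right) + \frac{29929}{41459} = \left(-3003\right) \left(- \frac{1}{26868}\right) + \frac{29929}{41459} = \frac{1001}{8956} + \frac{29929}{41459} = \frac{309544583}{371306804}$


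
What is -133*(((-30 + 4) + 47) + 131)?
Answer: -20216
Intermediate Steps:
-133*(((-30 + 4) + 47) + 131) = -133*((-26 + 47) + 131) = -133*(21 + 131) = -133*152 = -20216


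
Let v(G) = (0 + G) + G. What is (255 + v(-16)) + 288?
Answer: 511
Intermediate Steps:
v(G) = 2*G (v(G) = G + G = 2*G)
(255 + v(-16)) + 288 = (255 + 2*(-16)) + 288 = (255 - 32) + 288 = 223 + 288 = 511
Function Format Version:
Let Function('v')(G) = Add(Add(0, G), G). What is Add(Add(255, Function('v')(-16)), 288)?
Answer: 511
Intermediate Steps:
Function('v')(G) = Mul(2, G) (Function('v')(G) = Add(G, G) = Mul(2, G))
Add(Add(255, Function('v')(-16)), 288) = Add(Add(255, Mul(2, -16)), 288) = Add(Add(255, -32), 288) = Add(223, 288) = 511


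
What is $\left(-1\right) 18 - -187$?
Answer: $169$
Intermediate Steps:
$\left(-1\right) 18 - -187 = -18 + 187 = 169$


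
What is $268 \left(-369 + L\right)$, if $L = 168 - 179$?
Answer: $-101840$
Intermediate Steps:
$L = -11$ ($L = 168 - 179 = -11$)
$268 \left(-369 + L\right) = 268 \left(-369 - 11\right) = 268 \left(-380\right) = -101840$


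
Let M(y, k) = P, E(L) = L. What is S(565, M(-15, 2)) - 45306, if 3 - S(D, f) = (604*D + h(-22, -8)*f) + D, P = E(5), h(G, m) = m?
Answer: -387088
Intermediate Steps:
P = 5
M(y, k) = 5
S(D, f) = 3 - 605*D + 8*f (S(D, f) = 3 - ((604*D - 8*f) + D) = 3 - ((-8*f + 604*D) + D) = 3 - (-8*f + 605*D) = 3 + (-605*D + 8*f) = 3 - 605*D + 8*f)
S(565, M(-15, 2)) - 45306 = (3 - 605*565 + 8*5) - 45306 = (3 - 341825 + 40) - 45306 = -341782 - 45306 = -387088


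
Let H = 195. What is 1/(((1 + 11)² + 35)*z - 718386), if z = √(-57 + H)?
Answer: -119731/86012337223 - 179*√138/516074023338 ≈ -1.3961e-6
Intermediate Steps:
z = √138 (z = √(-57 + 195) = √138 ≈ 11.747)
1/(((1 + 11)² + 35)*z - 718386) = 1/(((1 + 11)² + 35)*√138 - 718386) = 1/((12² + 35)*√138 - 718386) = 1/((144 + 35)*√138 - 718386) = 1/(179*√138 - 718386) = 1/(-718386 + 179*√138)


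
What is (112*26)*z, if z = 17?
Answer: 49504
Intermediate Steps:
(112*26)*z = (112*26)*17 = 2912*17 = 49504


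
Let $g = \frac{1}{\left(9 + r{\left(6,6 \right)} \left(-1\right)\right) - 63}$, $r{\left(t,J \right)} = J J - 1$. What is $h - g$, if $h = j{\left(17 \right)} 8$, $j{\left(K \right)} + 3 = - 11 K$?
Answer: $- \frac{135279}{89} \approx -1520.0$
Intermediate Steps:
$r{\left(t,J \right)} = -1 + J^{2}$ ($r{\left(t,J \right)} = J^{2} - 1 = -1 + J^{2}$)
$j{\left(K \right)} = -3 - 11 K$
$h = -1520$ ($h = \left(-3 - 187\right) 8 = \left(-190\right) 8 = -1520$)
$g = - \frac{1}{89}$ ($g = \frac{1}{\left(9 + \left(-1 + 6^{2}\right) \left(-1\right)\right) - 63} = \frac{1}{\left(9 + \left(-1 + 36\right) \left(-1\right)\right) - 63} = \frac{1}{\left(9 + 35 \left(-1\right)\right) - 63} = \frac{1}{\left(9 - 35\right) - 63} = \frac{1}{-26 - 63} = \frac{1}{-89} = - \frac{1}{89} \approx -0.011236$)
$h - g = -1520 - - \frac{1}{89} = -1520 + \frac{1}{89} = - \frac{135279}{89}$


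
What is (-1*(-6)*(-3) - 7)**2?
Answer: 625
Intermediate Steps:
(-1*(-6)*(-3) - 7)**2 = (6*(-3) - 7)**2 = (-18 - 7)**2 = (-25)**2 = 625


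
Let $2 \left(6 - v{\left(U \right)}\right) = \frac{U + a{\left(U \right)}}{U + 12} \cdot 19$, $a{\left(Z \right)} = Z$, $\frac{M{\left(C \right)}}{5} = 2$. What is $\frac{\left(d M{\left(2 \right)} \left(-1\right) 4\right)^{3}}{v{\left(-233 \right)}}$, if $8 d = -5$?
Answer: $- \frac{3453125}{3101} \approx -1113.6$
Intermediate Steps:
$d = - \frac{5}{8}$ ($d = \frac{1}{8} \left(-5\right) = - \frac{5}{8} \approx -0.625$)
$M{\left(C \right)} = 10$ ($M{\left(C \right)} = 5 \cdot 2 = 10$)
$v{\left(U \right)} = 6 - \frac{19 U}{12 + U}$ ($v{\left(U \right)} = 6 - \frac{\frac{U + U}{U + 12} \cdot 19}{2} = 6 - \frac{\frac{2 U}{12 + U} 19}{2} = 6 - \frac{38 U \frac{1}{12 + U}}{2} = 6 - \frac{19 U}{12 + U}$)
$\frac{\left(d M{\left(2 \right)} \left(-1\right) 4\right)^{3}}{v{\left(-233 \right)}} = \frac{\left(- \frac{5 \cdot 10 \left(-1\right) 4}{8}\right)^{3}}{\frac{1}{12 - 233} \left(72 - -3029\right)} = \frac{\left(- \frac{5 \left(\left(-10\right) 4\right)}{8}\right)^{3}}{\frac{1}{-221} \left(72 + 3029\right)} = \frac{\left(\left(- \frac{5}{8}\right) \left(-40\right)\right)^{3}}{\left(- \frac{1}{221}\right) 3101} = \frac{25^{3}}{- \frac{3101}{221}} = 15625 \left(- \frac{221}{3101}\right) = - \frac{3453125}{3101}$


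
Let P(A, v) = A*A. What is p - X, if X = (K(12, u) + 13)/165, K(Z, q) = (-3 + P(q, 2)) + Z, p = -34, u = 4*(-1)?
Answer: -5648/165 ≈ -34.230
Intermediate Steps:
u = -4
P(A, v) = A**2
K(Z, q) = -3 + Z + q**2 (K(Z, q) = (-3 + q**2) + Z = -3 + Z + q**2)
X = 38/165 (X = ((-3 + 12 + (-4)**2) + 13)/165 = ((-3 + 12 + 16) + 13)*(1/165) = (25 + 13)*(1/165) = 38*(1/165) = 38/165 ≈ 0.23030)
p - X = -34 - 1*38/165 = -34 - 38/165 = -5648/165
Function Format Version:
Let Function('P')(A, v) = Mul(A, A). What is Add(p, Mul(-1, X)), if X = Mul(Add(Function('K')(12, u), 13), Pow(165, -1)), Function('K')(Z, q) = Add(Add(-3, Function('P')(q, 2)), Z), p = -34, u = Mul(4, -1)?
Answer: Rational(-5648, 165) ≈ -34.230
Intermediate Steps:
u = -4
Function('P')(A, v) = Pow(A, 2)
Function('K')(Z, q) = Add(-3, Z, Pow(q, 2)) (Function('K')(Z, q) = Add(Add(-3, Pow(q, 2)), Z) = Add(-3, Z, Pow(q, 2)))
X = Rational(38, 165) (X = Mul(Add(Add(-3, 12, Pow(-4, 2)), 13), Pow(165, -1)) = Mul(Add(Add(-3, 12, 16), 13), Rational(1, 165)) = Mul(Add(25, 13), Rational(1, 165)) = Mul(38, Rational(1, 165)) = Rational(38, 165) ≈ 0.23030)
Add(p, Mul(-1, X)) = Add(-34, Mul(-1, Rational(38, 165))) = Add(-34, Rational(-38, 165)) = Rational(-5648, 165)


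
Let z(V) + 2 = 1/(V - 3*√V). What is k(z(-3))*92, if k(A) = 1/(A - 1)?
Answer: 276*(I - √3)/(-10*I + 9*√3) ≈ -29.773 - 1.3937*I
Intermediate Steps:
z(V) = -2 + 1/(V - 3*√V)
k(A) = 1/(-1 + A)
k(z(-3))*92 = 92/(-1 + (-1 - 6*I*√3 + 2*(-3))/(-1*(-3) + 3*√(-3))) = 92/(-1 + (-1 - 6*I*√3 - 6)/(3 + 3*(I*√3))) = 92/(-1 + (-1 - 6*I*√3 - 6)/(3 + 3*I*√3)) = 92/(-1 + (-7 - 6*I*√3)/(3 + 3*I*√3))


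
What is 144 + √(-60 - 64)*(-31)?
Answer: 144 - 62*I*√31 ≈ 144.0 - 345.2*I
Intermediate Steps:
144 + √(-60 - 64)*(-31) = 144 + √(-124)*(-31) = 144 + (2*I*√31)*(-31) = 144 - 62*I*√31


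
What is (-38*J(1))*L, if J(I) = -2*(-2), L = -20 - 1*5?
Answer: 3800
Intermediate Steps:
L = -25 (L = -20 - 5 = -25)
J(I) = 4
(-38*J(1))*L = -38*4*(-25) = -152*(-25) = 3800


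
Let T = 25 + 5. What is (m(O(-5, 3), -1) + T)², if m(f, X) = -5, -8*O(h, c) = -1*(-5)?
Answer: 625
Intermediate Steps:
O(h, c) = -5/8 (O(h, c) = -(-1)*(-5)/8 = -⅛*5 = -5/8)
T = 30
(m(O(-5, 3), -1) + T)² = (-5 + 30)² = 25² = 625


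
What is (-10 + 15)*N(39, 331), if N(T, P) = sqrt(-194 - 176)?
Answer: 5*I*sqrt(370) ≈ 96.177*I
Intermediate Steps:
N(T, P) = I*sqrt(370) (N(T, P) = sqrt(-370) = I*sqrt(370))
(-10 + 15)*N(39, 331) = (-10 + 15)*(I*sqrt(370)) = 5*(I*sqrt(370)) = 5*I*sqrt(370)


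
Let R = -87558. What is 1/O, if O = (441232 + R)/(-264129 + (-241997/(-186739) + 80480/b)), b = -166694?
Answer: -293637633745447/393187859652203 ≈ -0.74681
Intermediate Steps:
O = -393187859652203/293637633745447 (O = (441232 - 87558)/(-264129 + (-241997/(-186739) + 80480/(-166694))) = 353674/(-264129 + (-241997*(-1/186739) + 80480*(-1/166694))) = 353674/(-264129 + (34571/26677 - 40240/83347)) = 353674/(-264129 + 1807906657/2223447919) = 353674/(-587275267490894/2223447919) = 353674*(-2223447919/587275267490894) = -393187859652203/293637633745447 ≈ -1.3390)
1/O = 1/(-393187859652203/293637633745447) = -293637633745447/393187859652203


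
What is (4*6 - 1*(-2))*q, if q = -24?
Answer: -624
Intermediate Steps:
(4*6 - 1*(-2))*q = (4*6 - 1*(-2))*(-24) = (24 + 2)*(-24) = 26*(-24) = -624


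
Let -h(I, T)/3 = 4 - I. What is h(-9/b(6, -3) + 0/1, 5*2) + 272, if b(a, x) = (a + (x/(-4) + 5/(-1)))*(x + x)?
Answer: 1838/7 ≈ 262.57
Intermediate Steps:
b(a, x) = 2*x*(-5 + a - x/4) (b(a, x) = (a + (x*(-¼) + 5*(-1)))*(2*x) = (a + (-x/4 - 5))*(2*x) = (a + (-5 - x/4))*(2*x) = (-5 + a - x/4)*(2*x) = 2*x*(-5 + a - x/4))
h(I, T) = -12 + 3*I (h(I, T) = -3*(4 - I) = -12 + 3*I)
h(-9/b(6, -3) + 0/1, 5*2) + 272 = (-12 + 3*(-9*(-2/(3*(-20 - 1*(-3) + 4*6))) + 0/1)) + 272 = (-12 + 3*(-9*(-2/(3*(-20 + 3 + 24))) + 0*1)) + 272 = (-12 + 3*(-9/((½)*(-3)*7) + 0)) + 272 = (-12 + 3*(-9/(-21/2) + 0)) + 272 = (-12 + 3*(-9*(-2/21) + 0)) + 272 = (-12 + 3*(6/7 + 0)) + 272 = (-12 + 3*(6/7)) + 272 = (-12 + 18/7) + 272 = -66/7 + 272 = 1838/7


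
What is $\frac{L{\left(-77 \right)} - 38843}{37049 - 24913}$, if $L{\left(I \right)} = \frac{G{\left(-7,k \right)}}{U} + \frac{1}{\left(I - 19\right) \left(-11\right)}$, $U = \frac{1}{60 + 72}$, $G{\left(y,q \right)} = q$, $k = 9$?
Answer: $- \frac{39763679}{12815616} \approx -3.1028$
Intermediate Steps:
$U = \frac{1}{132} \approx 0.0075758$
$L{\left(I \right)} = 1188 - \frac{1}{11 \left(-19 + I\right)}$ ($L{\left(I \right)} = 9 \frac{1}{\frac{1}{132}} + \frac{1}{\left(I - 19\right) \left(-11\right)} = 9 \cdot 132 + \frac{1}{-19 + I} \left(- \frac{1}{11}\right) = 1188 - \frac{1}{11 \left(-19 + I\right)}$)
$\frac{L{\left(-77 \right)} - 38843}{37049 - 24913} = \frac{\frac{-248293 + 13068 \left(-77\right)}{11 \left(-19 - 77\right)} - 38843}{37049 - 24913} = \frac{\frac{-248293 - 1006236}{11 \left(-96\right)} - 38843}{12136} = \left(\frac{1}{11} \left(- \frac{1}{96}\right) \left(-1254529\right) - 38843\right) \frac{1}{12136} = \left(\frac{1254529}{1056} - 38843\right) \frac{1}{12136} = \left(- \frac{39763679}{1056}\right) \frac{1}{12136} = - \frac{39763679}{12815616}$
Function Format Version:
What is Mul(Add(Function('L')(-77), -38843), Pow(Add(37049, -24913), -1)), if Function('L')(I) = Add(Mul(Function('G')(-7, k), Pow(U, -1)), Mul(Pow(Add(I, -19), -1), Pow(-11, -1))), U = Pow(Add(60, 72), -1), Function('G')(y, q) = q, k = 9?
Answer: Rational(-39763679, 12815616) ≈ -3.1028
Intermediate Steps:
U = Rational(1, 132) (U = Pow(132, -1) = Rational(1, 132) ≈ 0.0075758)
Function('L')(I) = Add(1188, Mul(Rational(-1, 11), Pow(Add(-19, I), -1))) (Function('L')(I) = Add(Mul(9, Pow(Rational(1, 132), -1)), Mul(Pow(Add(I, -19), -1), Pow(-11, -1))) = Add(Mul(9, 132), Mul(Pow(Add(-19, I), -1), Rational(-1, 11))) = Add(1188, Mul(Rational(-1, 11), Pow(Add(-19, I), -1))))
Mul(Add(Function('L')(-77), -38843), Pow(Add(37049, -24913), -1)) = Mul(Add(Mul(Rational(1, 11), Pow(Add(-19, -77), -1), Add(-248293, Mul(13068, -77))), -38843), Pow(Add(37049, -24913), -1)) = Mul(Add(Mul(Rational(1, 11), Pow(-96, -1), Add(-248293, -1006236)), -38843), Pow(12136, -1)) = Mul(Add(Mul(Rational(1, 11), Rational(-1, 96), -1254529), -38843), Rational(1, 12136)) = Mul(Add(Rational(1254529, 1056), -38843), Rational(1, 12136)) = Mul(Rational(-39763679, 1056), Rational(1, 12136)) = Rational(-39763679, 12815616)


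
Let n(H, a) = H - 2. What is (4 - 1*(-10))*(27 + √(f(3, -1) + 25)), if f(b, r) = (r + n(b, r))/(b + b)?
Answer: 448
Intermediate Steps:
n(H, a) = -2 + H
f(b, r) = (-2 + b + r)/(2*b) (f(b, r) = (r + (-2 + b))/(b + b) = (-2 + b + r)/((2*b)) = (-2 + b + r)*(1/(2*b)) = (-2 + b + r)/(2*b))
(4 - 1*(-10))*(27 + √(f(3, -1) + 25)) = (4 - 1*(-10))*(27 + √((½)*(-2 + 3 - 1)/3 + 25)) = (4 + 10)*(27 + √((½)*(⅓)*0 + 25)) = 14*(27 + √(0 + 25)) = 14*(27 + √25) = 14*(27 + 5) = 14*32 = 448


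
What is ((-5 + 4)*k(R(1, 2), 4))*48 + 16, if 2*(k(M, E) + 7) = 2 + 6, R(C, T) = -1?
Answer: 160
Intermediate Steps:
k(M, E) = -3 (k(M, E) = -7 + (2 + 6)/2 = -7 + (½)*8 = -7 + 4 = -3)
((-5 + 4)*k(R(1, 2), 4))*48 + 16 = ((-5 + 4)*(-3))*48 + 16 = -1*(-3)*48 + 16 = 3*48 + 16 = 144 + 16 = 160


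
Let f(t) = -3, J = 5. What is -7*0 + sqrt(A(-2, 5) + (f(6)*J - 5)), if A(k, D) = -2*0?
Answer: 2*I*sqrt(5) ≈ 4.4721*I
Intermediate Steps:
A(k, D) = 0
-7*0 + sqrt(A(-2, 5) + (f(6)*J - 5)) = -7*0 + sqrt(0 + (-3*5 - 5)) = 0 + sqrt(0 + (-15 - 5)) = 0 + sqrt(0 - 20) = 0 + sqrt(-20) = 0 + 2*I*sqrt(5) = 2*I*sqrt(5)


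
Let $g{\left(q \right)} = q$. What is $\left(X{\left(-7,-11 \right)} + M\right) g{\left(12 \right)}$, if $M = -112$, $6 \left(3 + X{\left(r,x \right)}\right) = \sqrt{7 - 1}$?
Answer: $-1380 + 2 \sqrt{6} \approx -1375.1$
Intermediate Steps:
$X{\left(r,x \right)} = -3 + \frac{\sqrt{6}}{6}$ ($X{\left(r,x \right)} = -3 + \frac{\sqrt{7 - 1}}{6} = -3 + \frac{\sqrt{6}}{6}$)
$\left(X{\left(-7,-11 \right)} + M\right) g{\left(12 \right)} = \left(\left(-3 + \frac{\sqrt{6}}{6}\right) - 112\right) 12 = \left(-115 + \frac{\sqrt{6}}{6}\right) 12 = -1380 + 2 \sqrt{6}$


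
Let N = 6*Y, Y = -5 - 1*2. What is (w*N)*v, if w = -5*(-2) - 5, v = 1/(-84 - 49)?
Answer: 30/19 ≈ 1.5789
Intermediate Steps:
Y = -7 (Y = -5 - 2 = -7)
v = -1/133 (v = 1/(-133) = -1/133 ≈ -0.0075188)
N = -42 (N = 6*(-7) = -42)
w = 5 (w = 10 - 5 = 5)
(w*N)*v = (5*(-42))*(-1/133) = -210*(-1/133) = 30/19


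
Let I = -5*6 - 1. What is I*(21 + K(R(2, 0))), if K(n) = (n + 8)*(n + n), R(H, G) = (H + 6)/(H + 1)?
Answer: -21731/9 ≈ -2414.6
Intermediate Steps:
R(H, G) = (6 + H)/(1 + H)
K(n) = 2*n*(8 + n) (K(n) = (8 + n)*(2*n) = 2*n*(8 + n))
I = -31 (I = -30 - 1 = -31)
I*(21 + K(R(2, 0))) = -31*(21 + 2*((6 + 2)/(1 + 2))*(8 + (6 + 2)/(1 + 2))) = -31*(21 + 2*(8/3)*(8 + 8/3)) = -31*(21 + 2*(8/3)*(32/3)) = -31*(21 + 512/9) = -31*701/9 = -21731/9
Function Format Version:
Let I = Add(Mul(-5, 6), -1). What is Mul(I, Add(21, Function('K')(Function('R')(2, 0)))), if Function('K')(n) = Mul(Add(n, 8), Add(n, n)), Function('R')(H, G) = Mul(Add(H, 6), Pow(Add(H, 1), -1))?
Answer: Rational(-21731, 9) ≈ -2414.6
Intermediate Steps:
Function('R')(H, G) = Mul(Pow(Add(1, H), -1), Add(6, H)) (Function('R')(H, G) = Mul(Add(6, H), Pow(Add(1, H), -1)) = Mul(Pow(Add(1, H), -1), Add(6, H)))
Function('K')(n) = Mul(2, n, Add(8, n)) (Function('K')(n) = Mul(Add(8, n), Mul(2, n)) = Mul(2, n, Add(8, n)))
I = -31 (I = Add(-30, -1) = -31)
Mul(I, Add(21, Function('K')(Function('R')(2, 0)))) = Mul(-31, Add(21, Mul(2, Mul(Pow(Add(1, 2), -1), Add(6, 2)), Add(8, Mul(Pow(Add(1, 2), -1), Add(6, 2)))))) = Mul(-31, Add(21, Mul(2, Mul(Pow(3, -1), 8), Add(8, Mul(Pow(3, -1), 8))))) = Mul(-31, Add(21, Mul(2, Mul(Rational(1, 3), 8), Add(8, Mul(Rational(1, 3), 8))))) = Mul(-31, Add(21, Mul(2, Rational(8, 3), Add(8, Rational(8, 3))))) = Mul(-31, Add(21, Mul(2, Rational(8, 3), Rational(32, 3)))) = Mul(-31, Add(21, Rational(512, 9))) = Mul(-31, Rational(701, 9)) = Rational(-21731, 9)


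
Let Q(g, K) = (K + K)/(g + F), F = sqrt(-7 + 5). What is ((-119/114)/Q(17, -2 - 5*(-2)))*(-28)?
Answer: 14161/456 + 833*I*sqrt(2)/456 ≈ 31.055 + 2.5834*I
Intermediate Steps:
F = I*sqrt(2) (F = sqrt(-2) = I*sqrt(2) ≈ 1.4142*I)
Q(g, K) = 2*K/(g + I*sqrt(2)) (Q(g, K) = (K + K)/(g + I*sqrt(2)) = (2*K)/(g + I*sqrt(2)) = 2*K/(g + I*sqrt(2)))
((-119/114)/Q(17, -2 - 5*(-2)))*(-28) = ((-119/114)/((2*(-2 - 5*(-2))/(17 + I*sqrt(2)))))*(-28) = ((-119*1/114)/((2*(-2 + 10)/(17 + I*sqrt(2)))))*(-28) = -(2023/1824 + 119*I*sqrt(2)/1824)*(-28) = -119*(17/16 + I*sqrt(2)/16)/114*(-28) = (-2023/1824 - 119*I*sqrt(2)/1824)*(-28) = 14161/456 + 833*I*sqrt(2)/456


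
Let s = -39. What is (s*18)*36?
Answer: -25272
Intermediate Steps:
(s*18)*36 = -39*18*36 = -702*36 = -25272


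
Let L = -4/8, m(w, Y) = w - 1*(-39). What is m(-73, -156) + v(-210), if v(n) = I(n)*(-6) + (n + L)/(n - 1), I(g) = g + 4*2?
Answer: 497537/422 ≈ 1179.0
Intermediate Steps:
m(w, Y) = 39 + w (m(w, Y) = w + 39 = 39 + w)
L = -1/2 (L = -4*1/8 = -1/2 ≈ -0.50000)
I(g) = 8 + g (I(g) = g + 8 = 8 + g)
v(n) = -48 - 6*n + (-1/2 + n)/(-1 + n) (v(n) = (8 + n)*(-6) + (n - 1/2)/(n - 1) = (-48 - 6*n) + (-1/2 + n)/(-1 + n) = -48 - 6*n + (-1/2 + n)/(-1 + n))
m(-73, -156) + v(-210) = (39 - 73) + (95 - 82*(-210) - 12*(-210)**2)/(2*(-1 - 210)) = -34 + (1/2)*(95 + 17220 - 12*44100)/(-211) = -34 + (1/2)*(-1/211)*(95 + 17220 - 529200) = -34 + (1/2)*(-1/211)*(-511885) = -34 + 511885/422 = 497537/422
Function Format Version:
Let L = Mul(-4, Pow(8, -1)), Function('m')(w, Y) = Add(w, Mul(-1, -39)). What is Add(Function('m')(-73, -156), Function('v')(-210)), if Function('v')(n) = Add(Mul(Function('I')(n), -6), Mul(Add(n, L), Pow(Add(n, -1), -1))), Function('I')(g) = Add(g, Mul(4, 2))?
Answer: Rational(497537, 422) ≈ 1179.0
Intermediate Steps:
Function('m')(w, Y) = Add(39, w) (Function('m')(w, Y) = Add(w, 39) = Add(39, w))
L = Rational(-1, 2) (L = Mul(-4, Rational(1, 8)) = Rational(-1, 2) ≈ -0.50000)
Function('I')(g) = Add(8, g) (Function('I')(g) = Add(g, 8) = Add(8, g))
Function('v')(n) = Add(-48, Mul(-6, n), Mul(Pow(Add(-1, n), -1), Add(Rational(-1, 2), n))) (Function('v')(n) = Add(Mul(Add(8, n), -6), Mul(Add(n, Rational(-1, 2)), Pow(Add(n, -1), -1))) = Add(Add(-48, Mul(-6, n)), Mul(Add(Rational(-1, 2), n), Pow(Add(-1, n), -1))) = Add(Add(-48, Mul(-6, n)), Mul(Pow(Add(-1, n), -1), Add(Rational(-1, 2), n))) = Add(-48, Mul(-6, n), Mul(Pow(Add(-1, n), -1), Add(Rational(-1, 2), n))))
Add(Function('m')(-73, -156), Function('v')(-210)) = Add(Add(39, -73), Mul(Rational(1, 2), Pow(Add(-1, -210), -1), Add(95, Mul(-82, -210), Mul(-12, Pow(-210, 2))))) = Add(-34, Mul(Rational(1, 2), Pow(-211, -1), Add(95, 17220, Mul(-12, 44100)))) = Add(-34, Mul(Rational(1, 2), Rational(-1, 211), Add(95, 17220, -529200))) = Add(-34, Mul(Rational(1, 2), Rational(-1, 211), -511885)) = Add(-34, Rational(511885, 422)) = Rational(497537, 422)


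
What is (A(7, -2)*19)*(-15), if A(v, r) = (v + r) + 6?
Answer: -3135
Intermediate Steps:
A(v, r) = 6 + r + v (A(v, r) = (r + v) + 6 = 6 + r + v)
(A(7, -2)*19)*(-15) = ((6 - 2 + 7)*19)*(-15) = (11*19)*(-15) = 209*(-15) = -3135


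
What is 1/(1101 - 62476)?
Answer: -1/61375 ≈ -1.6293e-5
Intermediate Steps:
1/(1101 - 62476) = 1/(-61375) = -1/61375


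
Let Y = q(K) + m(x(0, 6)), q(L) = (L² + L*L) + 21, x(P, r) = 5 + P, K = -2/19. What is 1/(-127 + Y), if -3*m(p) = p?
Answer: -1083/116579 ≈ -0.0092898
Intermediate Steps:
K = -2/19 (K = -2*1/19 = -2/19 ≈ -0.10526)
q(L) = 21 + 2*L² (q(L) = (L² + L²) + 21 = 2*L² + 21 = 21 + 2*L²)
m(p) = -p/3
Y = 20962/1083 (Y = (21 + 2*(-2/19)²) - (5 + 0)/3 = (21 + 2*(4/361)) - ⅓*5 = (21 + 8/361) - 5/3 = 7589/361 - 5/3 = 20962/1083 ≈ 19.355)
1/(-127 + Y) = 1/(-127 + 20962/1083) = 1/(-116579/1083) = -1083/116579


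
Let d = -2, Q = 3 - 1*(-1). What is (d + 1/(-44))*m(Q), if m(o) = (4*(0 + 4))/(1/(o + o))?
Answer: -2848/11 ≈ -258.91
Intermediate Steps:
Q = 4 (Q = 3 + 1 = 4)
m(o) = 32*o (m(o) = (4*4)/(1/(2*o)) = 16/((1/(2*o))) = 16*(2*o) = 32*o)
(d + 1/(-44))*m(Q) = (-2 + 1/(-44))*(32*4) = (-2 - 1/44)*128 = -89/44*128 = -2848/11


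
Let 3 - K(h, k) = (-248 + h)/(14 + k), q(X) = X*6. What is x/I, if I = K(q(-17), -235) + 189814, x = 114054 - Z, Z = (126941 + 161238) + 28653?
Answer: -44813938/41949207 ≈ -1.0683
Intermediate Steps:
Z = 316832 (Z = 288179 + 28653 = 316832)
q(X) = 6*X
x = -202778 (x = 114054 - 1*316832 = 114054 - 316832 = -202778)
K(h, k) = 3 - (-248 + h)/(14 + k)
I = 41949207/221 (I = (290 - 6*(-17) + 3*(-235))/(14 - 235) + 189814 = (290 - 1*(-102) - 705)/(-221) + 189814 = -(290 + 102 - 705)/221 + 189814 = -1/221*(-313) + 189814 = 313/221 + 189814 = 41949207/221 ≈ 1.8982e+5)
x/I = -202778/41949207/221 = -202778*221/41949207 = -44813938/41949207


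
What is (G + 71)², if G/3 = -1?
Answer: 4624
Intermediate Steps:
G = -3 (G = 3*(-1) = -3)
(G + 71)² = (-3 + 71)² = 68² = 4624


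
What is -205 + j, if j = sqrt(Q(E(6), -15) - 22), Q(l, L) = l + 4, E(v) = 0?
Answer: -205 + 3*I*sqrt(2) ≈ -205.0 + 4.2426*I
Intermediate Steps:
Q(l, L) = 4 + l
j = 3*I*sqrt(2) (j = sqrt((4 + 0) - 22) = sqrt(4 - 22) = sqrt(-18) = 3*I*sqrt(2) ≈ 4.2426*I)
-205 + j = -205 + 3*I*sqrt(2)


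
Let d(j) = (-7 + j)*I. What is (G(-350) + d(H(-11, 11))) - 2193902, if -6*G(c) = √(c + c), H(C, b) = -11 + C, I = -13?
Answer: -2193525 - 5*I*√7/3 ≈ -2.1935e+6 - 4.4096*I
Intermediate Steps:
d(j) = 91 - 13*j (d(j) = (-7 + j)*(-13) = 91 - 13*j)
G(c) = -√2*√c/6 (G(c) = -√(c + c)/6 = -√2*√c/6)
(G(-350) + d(H(-11, 11))) - 2193902 = (-√2*√(-350)/6 + (91 - 13*(-11 - 11))) - 2193902 = (-√2*5*I*√14/6 + (91 - 13*(-22))) - 2193902 = (-5*I*√7/3 + (91 + 286)) - 2193902 = (-5*I*√7/3 + 377) - 2193902 = (377 - 5*I*√7/3) - 2193902 = -2193525 - 5*I*√7/3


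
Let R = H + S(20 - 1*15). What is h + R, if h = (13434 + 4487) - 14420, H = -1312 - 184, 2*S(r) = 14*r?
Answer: 2040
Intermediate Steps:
S(r) = 7*r (S(r) = (14*r)/2 = 7*r)
H = -1496
R = -1461 (R = -1496 + 7*(20 - 1*15) = -1496 + 7*(20 - 15) = -1496 + 7*5 = -1496 + 35 = -1461)
h = 3501 (h = 17921 - 14420 = 3501)
h + R = 3501 - 1461 = 2040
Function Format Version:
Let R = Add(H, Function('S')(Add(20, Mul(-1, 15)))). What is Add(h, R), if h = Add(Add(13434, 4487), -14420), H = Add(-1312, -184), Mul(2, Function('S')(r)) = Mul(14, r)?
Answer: 2040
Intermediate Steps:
Function('S')(r) = Mul(7, r) (Function('S')(r) = Mul(Rational(1, 2), Mul(14, r)) = Mul(7, r))
H = -1496
R = -1461 (R = Add(-1496, Mul(7, Add(20, Mul(-1, 15)))) = Add(-1496, Mul(7, Add(20, -15))) = Add(-1496, Mul(7, 5)) = Add(-1496, 35) = -1461)
h = 3501 (h = Add(17921, -14420) = 3501)
Add(h, R) = Add(3501, -1461) = 2040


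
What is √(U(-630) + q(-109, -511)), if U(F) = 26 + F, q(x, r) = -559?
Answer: I*√1163 ≈ 34.103*I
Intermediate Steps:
√(U(-630) + q(-109, -511)) = √((26 - 630) - 559) = √(-604 - 559) = √(-1163) = I*√1163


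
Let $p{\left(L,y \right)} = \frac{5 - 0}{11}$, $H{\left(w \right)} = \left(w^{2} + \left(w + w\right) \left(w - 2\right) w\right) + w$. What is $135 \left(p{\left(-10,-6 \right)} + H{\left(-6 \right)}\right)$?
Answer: $- \frac{810135}{11} \approx -73649.0$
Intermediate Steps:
$H{\left(w \right)} = w + w^{2} + 2 w^{2} \left(-2 + w\right)$ ($H{\left(w \right)} = \left(w^{2} + 2 w \left(-2 + w\right) w\right) + w = \left(w^{2} + 2 w^{2} \left(-2 + w\right)\right) + w = w + w^{2} + 2 w^{2} \left(-2 + w\right)$)
$p{\left(L,y \right)} = \frac{5}{11}$ ($p{\left(L,y \right)} = \left(5 + 0\right) \frac{1}{11} = 5 \cdot \frac{1}{11} = \frac{5}{11}$)
$135 \left(p{\left(-10,-6 \right)} + H{\left(-6 \right)}\right) = 135 \left(\frac{5}{11} - 6 \left(1 - -18 + 2 \left(-6\right)^{2}\right)\right) = 135 \left(\frac{5}{11} - 6 \left(1 + 18 + 2 \cdot 36\right)\right) = 135 \left(\frac{5}{11} - 6 \left(1 + 18 + 72\right)\right) = 135 \left(\frac{5}{11} - 546\right) = 135 \left(- \frac{6001}{11}\right) = - \frac{810135}{11}$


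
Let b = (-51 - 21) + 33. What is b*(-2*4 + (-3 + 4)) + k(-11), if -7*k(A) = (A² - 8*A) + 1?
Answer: 243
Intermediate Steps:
k(A) = -⅐ - A²/7 + 8*A/7 (k(A) = -((A² - 8*A) + 1)/7 = -(1 + A² - 8*A)/7 = -⅐ - A²/7 + 8*A/7)
b = -39 (b = -72 + 33 = -39)
b*(-2*4 + (-3 + 4)) + k(-11) = -39*(-2*4 + (-3 + 4)) + (-⅐ - ⅐*(-11)² + (8/7)*(-11)) = -39*(-8 + 1) + (-⅐ - ⅐*121 - 88/7) = -39*(-7) + (-⅐ - 121/7 - 88/7) = 273 - 30 = 243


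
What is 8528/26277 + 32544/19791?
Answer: 37923568/19261041 ≈ 1.9689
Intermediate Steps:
8528/26277 + 32544/19791 = 8528*(1/26277) + 32544*(1/19791) = 8528/26277 + 3616/2199 = 37923568/19261041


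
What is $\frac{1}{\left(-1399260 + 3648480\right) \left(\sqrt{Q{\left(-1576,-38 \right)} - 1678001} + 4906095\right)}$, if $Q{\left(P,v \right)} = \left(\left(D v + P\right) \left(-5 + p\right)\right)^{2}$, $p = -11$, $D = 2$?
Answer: $\frac{327073}{3609109084759127096} - \frac{\sqrt{696972623}}{54136636271386906440} \approx 9.0137 \cdot 10^{-14}$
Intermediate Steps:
$Q{\left(P,v \right)} = \left(- 32 v - 16 P\right)^{2}$ ($Q{\left(P,v \right)} = \left(\left(2 v + P\right) \left(-5 - 11\right)\right)^{2} = \left(\left(P + 2 v\right) \left(-16\right)\right)^{2} = \left(- 32 v - 16 P\right)^{2}$)
$\frac{1}{\left(-1399260 + 3648480\right) \left(\sqrt{Q{\left(-1576,-38 \right)} - 1678001} + 4906095\right)} = \frac{1}{\left(-1399260 + 3648480\right) \left(\sqrt{256 \left(-1576 + 2 \left(-38\right)\right)^{2} - 1678001} + 4906095\right)} = \frac{1}{2249220 \left(\sqrt{256 \left(-1576 - 76\right)^{2} - 1678001} + 4906095\right)} = \frac{1}{2249220 \left(\sqrt{256 \left(-1652\right)^{2} - 1678001} + 4906095\right)} = \frac{1}{2249220 \left(\sqrt{256 \cdot 2729104 - 1678001} + 4906095\right)} = \frac{1}{2249220 \left(\sqrt{698650624 - 1678001} + 4906095\right)} = \frac{1}{2249220 \left(\sqrt{696972623} + 4906095\right)} = \frac{1}{2249220 \left(4906095 + \sqrt{696972623}\right)} = \frac{1}{11034886995900 + 2249220 \sqrt{696972623}}$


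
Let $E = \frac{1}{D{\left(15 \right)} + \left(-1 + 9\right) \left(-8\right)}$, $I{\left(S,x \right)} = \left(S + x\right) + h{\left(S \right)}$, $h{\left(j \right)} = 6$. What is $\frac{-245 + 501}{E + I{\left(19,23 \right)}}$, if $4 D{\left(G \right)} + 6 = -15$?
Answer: $\frac{17728}{3323} \approx 5.3349$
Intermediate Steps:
$D{\left(G \right)} = - \frac{21}{4}$ ($D{\left(G \right)} = - \frac{3}{2} + \frac{1}{4} \left(-15\right) = - \frac{3}{2} - \frac{15}{4} = - \frac{21}{4}$)
$I{\left(S,x \right)} = 6 + S + x$ ($I{\left(S,x \right)} = \left(S + x\right) + 6 = 6 + S + x$)
$E = - \frac{4}{277}$ ($E = \frac{1}{- \frac{21}{4} + \left(-1 + 9\right) \left(-8\right)} = \frac{1}{- \frac{21}{4} + 8 \left(-8\right)} = \frac{1}{- \frac{21}{4} - 64} = \frac{1}{- \frac{277}{4}} = - \frac{4}{277} \approx -0.01444$)
$\frac{-245 + 501}{E + I{\left(19,23 \right)}} = \frac{-245 + 501}{- \frac{4}{277} + \left(6 + 19 + 23\right)} = \frac{256}{- \frac{4}{277} + 48} = \frac{256}{\frac{13292}{277}} = 256 \cdot \frac{277}{13292} = \frac{17728}{3323}$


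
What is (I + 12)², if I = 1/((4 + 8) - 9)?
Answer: 1369/9 ≈ 152.11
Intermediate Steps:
I = ⅓ (I = 1/(12 - 9) = 1/3 = ⅓ ≈ 0.33333)
(I + 12)² = (⅓ + 12)² = (37/3)² = 1369/9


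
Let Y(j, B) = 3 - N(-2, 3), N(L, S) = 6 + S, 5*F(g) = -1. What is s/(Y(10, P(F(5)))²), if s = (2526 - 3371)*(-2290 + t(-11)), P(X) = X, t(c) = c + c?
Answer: 488410/9 ≈ 54268.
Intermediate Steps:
t(c) = 2*c
F(g) = -⅕ (F(g) = (⅕)*(-1) = -⅕)
s = 1953640 (s = (2526 - 3371)*(-2290 + 2*(-11)) = -845*(-2290 - 22) = -845*(-2312) = 1953640)
Y(j, B) = -6 (Y(j, B) = 3 - (6 + 3) = 3 - 1*9 = 3 - 9 = -6)
s/(Y(10, P(F(5)))²) = 1953640/((-6)²) = 1953640/36 = 1953640*(1/36) = 488410/9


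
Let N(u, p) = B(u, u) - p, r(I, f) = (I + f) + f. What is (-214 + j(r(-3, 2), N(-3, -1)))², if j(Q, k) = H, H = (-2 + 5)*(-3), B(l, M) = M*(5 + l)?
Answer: 49729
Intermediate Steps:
r(I, f) = I + 2*f
N(u, p) = -p + u*(5 + u) (N(u, p) = u*(5 + u) - p = -p + u*(5 + u))
H = -9 (H = 3*(-3) = -9)
j(Q, k) = -9
(-214 + j(r(-3, 2), N(-3, -1)))² = (-214 - 9)² = (-223)² = 49729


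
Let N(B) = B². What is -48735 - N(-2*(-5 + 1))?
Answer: -48799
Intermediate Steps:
-48735 - N(-2*(-5 + 1)) = -48735 - (-2*(-5 + 1))² = -48735 - (-2*(-4))² = -48735 - 1*8² = -48735 - 1*64 = -48735 - 64 = -48799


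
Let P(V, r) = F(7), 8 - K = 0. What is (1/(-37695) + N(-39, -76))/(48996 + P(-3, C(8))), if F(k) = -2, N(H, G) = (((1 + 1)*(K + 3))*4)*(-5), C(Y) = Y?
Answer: -16585801/1846828830 ≈ -0.0089807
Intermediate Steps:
K = 8 (K = 8 - 1*0 = 8 + 0 = 8)
N(H, G) = -440 (N(H, G) = (((1 + 1)*(8 + 3))*4)*(-5) = ((2*11)*4)*(-5) = (22*4)*(-5) = 88*(-5) = -440)
P(V, r) = -2
(1/(-37695) + N(-39, -76))/(48996 + P(-3, C(8))) = (1/(-37695) - 440)/(48996 - 2) = (-1/37695 - 440)/48994 = -16585801/37695*1/48994 = -16585801/1846828830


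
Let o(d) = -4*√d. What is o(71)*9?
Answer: -36*√71 ≈ -303.34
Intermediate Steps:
o(71)*9 = -4*√71*9 = -36*√71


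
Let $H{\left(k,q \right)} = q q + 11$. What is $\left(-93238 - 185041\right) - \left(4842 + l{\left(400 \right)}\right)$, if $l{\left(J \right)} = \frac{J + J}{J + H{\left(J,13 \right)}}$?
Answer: $- \frac{8210549}{29} \approx -2.8312 \cdot 10^{5}$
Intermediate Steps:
$H{\left(k,q \right)} = 11 + q^{2}$ ($H{\left(k,q \right)} = q^{2} + 11 = 11 + q^{2}$)
$l{\left(J \right)} = \frac{2 J}{180 + J}$ ($l{\left(J \right)} = \frac{J + J}{J + \left(11 + 13^{2}\right)} = \frac{2 J}{J + \left(11 + 169\right)} = \frac{2 J}{J + 180} = \frac{2 J}{180 + J}$)
$\left(-93238 - 185041\right) - \left(4842 + l{\left(400 \right)}\right) = \left(-93238 - 185041\right) - \left(4842 + 2 \cdot 400 \frac{1}{180 + 400}\right) = -278279 - \left(4842 + 2 \cdot 400 \cdot \frac{1}{580}\right) = -278279 - \frac{140458}{29} = - \frac{8210549}{29}$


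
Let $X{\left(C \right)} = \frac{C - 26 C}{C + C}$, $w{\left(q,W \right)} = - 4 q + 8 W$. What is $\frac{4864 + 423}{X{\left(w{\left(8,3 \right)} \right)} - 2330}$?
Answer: $- \frac{10574}{4685} \approx -2.257$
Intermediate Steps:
$X{\left(C \right)} = - \frac{25}{2}$ ($X{\left(C \right)} = \frac{\left(-25\right) C}{2 C} = - 25 C \frac{1}{2 C} = - \frac{25}{2}$)
$\frac{4864 + 423}{X{\left(w{\left(8,3 \right)} \right)} - 2330} = \frac{4864 + 423}{- \frac{25}{2} - 2330} = \frac{5287}{- \frac{4685}{2}} = 5287 \left(- \frac{2}{4685}\right) = - \frac{10574}{4685}$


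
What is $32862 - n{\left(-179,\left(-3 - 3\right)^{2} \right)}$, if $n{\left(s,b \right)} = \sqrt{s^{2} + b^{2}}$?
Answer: $32862 - \sqrt{33337} \approx 32679.0$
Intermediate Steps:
$n{\left(s,b \right)} = \sqrt{b^{2} + s^{2}}$
$32862 - n{\left(-179,\left(-3 - 3\right)^{2} \right)} = 32862 - \sqrt{\left(\left(-3 - 3\right)^{2}\right)^{2} + \left(-179\right)^{2}} = 32862 - \sqrt{\left(\left(-6\right)^{2}\right)^{2} + 32041} = 32862 - \sqrt{36^{2} + 32041} = 32862 - \sqrt{1296 + 32041} = 32862 - \sqrt{33337}$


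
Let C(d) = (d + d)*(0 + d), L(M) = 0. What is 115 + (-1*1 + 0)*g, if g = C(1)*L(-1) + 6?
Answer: 109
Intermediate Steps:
C(d) = 2*d² (C(d) = (2*d)*d = 2*d²)
g = 6 (g = (2*1²)*0 + 6 = (2*1)*0 + 6 = 2*0 + 6 = 0 + 6 = 6)
115 + (-1*1 + 0)*g = 115 + (-1*1 + 0)*6 = 115 + (-1 + 0)*6 = 115 - 1*6 = 115 - 6 = 109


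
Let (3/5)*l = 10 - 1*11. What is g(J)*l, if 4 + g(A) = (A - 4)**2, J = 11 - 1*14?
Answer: -75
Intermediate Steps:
J = -3 (J = 11 - 14 = -3)
g(A) = -4 + (-4 + A)**2 (g(A) = -4 + (A - 4)**2 = -4 + (-4 + A)**2)
l = -5/3 (l = 5*(10 - 1*11)/3 = 5*(10 - 11)/3 = (5/3)*(-1) = -5/3 ≈ -1.6667)
g(J)*l = (-4 + (-4 - 3)**2)*(-5/3) = (-4 + (-7)**2)*(-5/3) = (-4 + 49)*(-5/3) = 45*(-5/3) = -75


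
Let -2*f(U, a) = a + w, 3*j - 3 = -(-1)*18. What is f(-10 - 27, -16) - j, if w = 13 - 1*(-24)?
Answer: -35/2 ≈ -17.500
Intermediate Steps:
j = 7 (j = 1 + (-(-1)*18)/3 = 1 + (-1*(-18))/3 = 1 + (1/3)*18 = 1 + 6 = 7)
w = 37 (w = 13 + 24 = 37)
f(U, a) = -37/2 - a/2 (f(U, a) = -(a + 37)/2 = -(37 + a)/2 = -37/2 - a/2)
f(-10 - 27, -16) - j = (-37/2 - 1/2*(-16)) - 1*7 = (-37/2 + 8) - 7 = -21/2 - 7 = -35/2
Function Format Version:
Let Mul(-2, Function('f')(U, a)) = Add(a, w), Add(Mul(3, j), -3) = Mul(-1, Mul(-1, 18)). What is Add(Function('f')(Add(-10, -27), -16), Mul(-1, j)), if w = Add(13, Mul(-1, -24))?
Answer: Rational(-35, 2) ≈ -17.500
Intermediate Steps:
j = 7 (j = Add(1, Mul(Rational(1, 3), Mul(-1, Mul(-1, 18)))) = Add(1, Mul(Rational(1, 3), Mul(-1, -18))) = Add(1, Mul(Rational(1, 3), 18)) = Add(1, 6) = 7)
w = 37 (w = Add(13, 24) = 37)
Function('f')(U, a) = Add(Rational(-37, 2), Mul(Rational(-1, 2), a)) (Function('f')(U, a) = Mul(Rational(-1, 2), Add(a, 37)) = Mul(Rational(-1, 2), Add(37, a)) = Add(Rational(-37, 2), Mul(Rational(-1, 2), a)))
Add(Function('f')(Add(-10, -27), -16), Mul(-1, j)) = Add(Add(Rational(-37, 2), Mul(Rational(-1, 2), -16)), Mul(-1, 7)) = Add(Add(Rational(-37, 2), 8), -7) = Add(Rational(-21, 2), -7) = Rational(-35, 2)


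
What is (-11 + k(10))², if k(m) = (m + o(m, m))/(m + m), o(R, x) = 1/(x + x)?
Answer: 17631601/160000 ≈ 110.20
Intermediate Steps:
o(R, x) = 1/(2*x)
k(m) = (m + 1/(2*m))/(2*m) (k(m) = (m + 1/(2*m))/(m + m) = (m + 1/(2*m))/((2*m)) = (m + 1/(2*m))*(1/(2*m)) = (m + 1/(2*m))/(2*m))
(-11 + k(10))² = (-11 + (½ + (¼)/10²))² = (-11 + (½ + (¼)*(1/100)))² = (-11 + (½ + 1/400))² = (-11 + 201/400)² = (-4199/400)² = 17631601/160000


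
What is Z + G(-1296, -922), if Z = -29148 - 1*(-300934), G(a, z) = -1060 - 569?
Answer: 270157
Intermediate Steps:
G(a, z) = -1629
Z = 271786 (Z = -29148 + 300934 = 271786)
Z + G(-1296, -922) = 271786 - 1629 = 270157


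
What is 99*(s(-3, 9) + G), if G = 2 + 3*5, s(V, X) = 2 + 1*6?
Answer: 2475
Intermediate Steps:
s(V, X) = 8 (s(V, X) = 2 + 6 = 8)
G = 17 (G = 2 + 15 = 17)
99*(s(-3, 9) + G) = 99*(8 + 17) = 99*25 = 2475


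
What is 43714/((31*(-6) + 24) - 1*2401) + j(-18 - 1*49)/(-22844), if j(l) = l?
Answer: -90766445/5322652 ≈ -17.053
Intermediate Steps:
43714/((31*(-6) + 24) - 1*2401) + j(-18 - 1*49)/(-22844) = 43714/((31*(-6) + 24) - 1*2401) + (-18 - 1*49)/(-22844) = 43714/((-186 + 24) - 2401) + (-18 - 49)*(-1/22844) = 43714/(-162 - 2401) - 67*(-1/22844) = 43714/(-2563) + 67/22844 = 43714*(-1/2563) + 67/22844 = -3974/233 + 67/22844 = -90766445/5322652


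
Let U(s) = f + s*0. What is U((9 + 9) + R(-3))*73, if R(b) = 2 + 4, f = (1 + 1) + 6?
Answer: 584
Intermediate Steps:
f = 8 (f = 2 + 6 = 8)
R(b) = 6
U(s) = 8 (U(s) = 8 + s*0 = 8 + 0 = 8)
U((9 + 9) + R(-3))*73 = 8*73 = 584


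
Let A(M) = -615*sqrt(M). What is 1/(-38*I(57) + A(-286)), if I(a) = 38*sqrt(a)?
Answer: I/(615*sqrt(286) - 1444*I*sqrt(57)) ≈ -4.8021e-5 + 4.5813e-5*I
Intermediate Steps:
1/(-38*I(57) + A(-286)) = 1/(-1444*sqrt(57) - 615*I*sqrt(286))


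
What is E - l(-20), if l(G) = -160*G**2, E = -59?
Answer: 63941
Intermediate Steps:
E - l(-20) = -59 - (-160)*(-20)**2 = -59 - (-160)*400 = -59 - 1*(-64000) = -59 + 64000 = 63941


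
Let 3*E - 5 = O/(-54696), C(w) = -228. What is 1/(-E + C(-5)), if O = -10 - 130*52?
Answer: -82044/18846157 ≈ -0.0043534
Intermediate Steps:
O = -6770 (O = -10 - 6760 = -6770)
E = 140125/82044 (E = 5/3 + (-6770/(-54696))/3 = 5/3 + (-6770*(-1/54696))/3 = 5/3 + (⅓)*(3385/27348) = 5/3 + 3385/82044 = 140125/82044 ≈ 1.7079)
1/(-E + C(-5)) = 1/(-1*140125/82044 - 228) = 1/(-140125/82044 - 228) = 1/(-18846157/82044) = -82044/18846157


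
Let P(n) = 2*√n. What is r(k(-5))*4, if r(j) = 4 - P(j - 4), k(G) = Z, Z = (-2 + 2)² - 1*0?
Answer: 16 - 16*I ≈ 16.0 - 16.0*I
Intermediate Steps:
Z = 0 (Z = 0² + 0 = 0 + 0 = 0)
k(G) = 0
r(j) = 4 - 2*√(-4 + j) (r(j) = 4 - 2*√(j - 4) = 4 - 2*√(-4 + j))
r(k(-5))*4 = (4 - 2*√(-4 + 0))*4 = (4 - 4*I)*4 = 16 - 16*I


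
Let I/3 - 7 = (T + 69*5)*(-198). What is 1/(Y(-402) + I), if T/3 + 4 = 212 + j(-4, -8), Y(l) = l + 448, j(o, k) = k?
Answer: -1/561263 ≈ -1.7817e-6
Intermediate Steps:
Y(l) = 448 + l
T = 600 (T = -12 + 3*(212 - 8) = -12 + 3*204 = -12 + 612 = 600)
I = -561309 (I = 21 + 3*((600 + 69*5)*(-198)) = 21 + 3*((600 + 345)*(-198)) = 21 + 3*(945*(-198)) = 21 + 3*(-187110) = 21 - 561330 = -561309)
1/(Y(-402) + I) = 1/((448 - 402) - 561309) = 1/(46 - 561309) = 1/(-561263) = -1/561263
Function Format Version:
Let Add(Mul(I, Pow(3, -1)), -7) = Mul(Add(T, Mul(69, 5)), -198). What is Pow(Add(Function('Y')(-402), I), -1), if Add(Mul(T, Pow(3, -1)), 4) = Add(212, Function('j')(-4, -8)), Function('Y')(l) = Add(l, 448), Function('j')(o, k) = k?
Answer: Rational(-1, 561263) ≈ -1.7817e-6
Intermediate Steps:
Function('Y')(l) = Add(448, l)
T = 600 (T = Add(-12, Mul(3, Add(212, -8))) = Add(-12, Mul(3, 204)) = Add(-12, 612) = 600)
I = -561309 (I = Add(21, Mul(3, Mul(Add(600, Mul(69, 5)), -198))) = Add(21, Mul(3, Mul(Add(600, 345), -198))) = Add(21, Mul(3, Mul(945, -198))) = Add(21, Mul(3, -187110)) = Add(21, -561330) = -561309)
Pow(Add(Function('Y')(-402), I), -1) = Pow(Add(Add(448, -402), -561309), -1) = Pow(Add(46, -561309), -1) = Pow(-561263, -1) = Rational(-1, 561263)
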